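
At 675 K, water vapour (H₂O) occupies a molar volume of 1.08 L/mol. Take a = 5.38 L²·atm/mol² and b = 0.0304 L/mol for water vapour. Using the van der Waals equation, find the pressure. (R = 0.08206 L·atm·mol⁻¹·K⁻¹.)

P = RT/(V_m − b) − a/V_m²
RT/(V_m − b) = (0.08206)(675)/(1.08 − 0.0304) = 55.391/1.0496 = 52.773 atm
a/V_m² = 5.38/(1.08)² = 4.6125 atm
P = 52.773 − 4.6125 = 48.16 atm

P ≈ 48.16 atm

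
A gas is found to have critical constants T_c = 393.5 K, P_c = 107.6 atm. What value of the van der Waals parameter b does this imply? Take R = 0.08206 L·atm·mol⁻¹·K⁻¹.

b ≈ 0.03751 L/mol

From T_c = 8a/(27Rb) and P_c = a/(27b²): b = R T_c/(8 P_c).
b = (0.08206)(393.5)/(8×107.6) = 32.291/860.80 = 0.03751 L/mol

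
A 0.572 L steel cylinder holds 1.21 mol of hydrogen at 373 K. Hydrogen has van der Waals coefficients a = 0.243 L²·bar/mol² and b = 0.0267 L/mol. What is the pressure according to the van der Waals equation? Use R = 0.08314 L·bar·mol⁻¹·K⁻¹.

P = nRT/(V − nb) − a n²/V²
nRT/(V − nb) = (1.21)(0.08314)(373)/(0.572 − 1.21×0.0267) = 37.524/0.53969 = 69.529 bar
a n²/V² = (0.243)(1.21)²/(0.572)² = 1.0874 bar
P = 69.529 − 1.0874 = 68.44 bar

P ≈ 68.44 bar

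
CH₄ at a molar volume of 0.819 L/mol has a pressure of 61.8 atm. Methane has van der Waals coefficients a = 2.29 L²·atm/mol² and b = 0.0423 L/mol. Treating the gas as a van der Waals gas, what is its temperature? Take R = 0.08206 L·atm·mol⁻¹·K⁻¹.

T ≈ 617.3 K

T = (P + a/V_m²)(V_m − b)/R
P + a/V_m² = 61.8 + 2.29/(0.819)² = 65.214 atm
V_m − b = 0.819 − 0.0423 = 0.77670 L/mol
T = (65.214)(0.77670)/0.08206 = 617.3 K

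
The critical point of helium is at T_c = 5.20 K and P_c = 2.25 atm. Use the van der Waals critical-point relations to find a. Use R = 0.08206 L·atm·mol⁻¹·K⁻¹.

From T_c = 8a/(27Rb) and P_c = a/(27b²): a = 27 R² T_c²/(64 P_c).
a = 27×(0.08206)²×(5.20)²/(64×2.25) = 4.9162/144.00 = 0.03414 L²·atm/mol²

a ≈ 0.03414 L²·atm/mol²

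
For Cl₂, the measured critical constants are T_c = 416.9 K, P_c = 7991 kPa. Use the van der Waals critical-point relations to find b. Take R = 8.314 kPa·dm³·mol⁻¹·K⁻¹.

From T_c = 8a/(27Rb) and P_c = a/(27b²): b = R T_c/(8 P_c).
b = (8.314)(416.9)/(8×7991) = 3466.1/63928 = 0.05422 dm³/mol

b ≈ 0.05422 dm³/mol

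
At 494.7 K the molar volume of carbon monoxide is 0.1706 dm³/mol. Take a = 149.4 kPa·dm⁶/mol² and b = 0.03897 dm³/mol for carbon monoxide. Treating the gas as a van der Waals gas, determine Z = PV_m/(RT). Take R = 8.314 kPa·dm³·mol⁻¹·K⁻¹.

P = RT/(V_m − b) − a/V_m² = (8.314)(494.7)/(0.1706 − 0.03897) − 149.4/(0.1706)²
  = 4112.9/0.13163 − 5133.3 = 31246 − 5133.3 = 26113 kPa
Z = PV_m/(RT) = (26113)(0.1706)/((8.314)(494.7)) = 4454.9/4112.9 = 1.083

Z ≈ 1.083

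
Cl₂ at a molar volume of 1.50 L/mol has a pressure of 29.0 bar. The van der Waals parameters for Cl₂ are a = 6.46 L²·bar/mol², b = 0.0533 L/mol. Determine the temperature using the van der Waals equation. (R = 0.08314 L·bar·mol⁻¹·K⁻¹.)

T ≈ 554.6 K

T = (P + a/V_m²)(V_m − b)/R
P + a/V_m² = 29.0 + 6.46/(1.50)² = 31.871 bar
V_m − b = 1.50 − 0.0533 = 1.4467 L/mol
T = (31.871)(1.4467)/0.08314 = 554.6 K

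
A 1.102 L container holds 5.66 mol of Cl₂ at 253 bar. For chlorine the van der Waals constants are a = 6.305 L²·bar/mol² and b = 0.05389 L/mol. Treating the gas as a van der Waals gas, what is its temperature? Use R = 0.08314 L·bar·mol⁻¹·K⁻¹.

T = (P + a n²/V²)(V − nb)/(nR)
P + a n²/V² = 253 + (6.305)(5.66)²/(1.102)² = 419.32 bar
V − nb = 1.102 − (5.66)(0.05389) = 0.79698 L
T = (419.32)(0.79698)/((5.66)(0.08314)) = 710.2 K

T ≈ 710.2 K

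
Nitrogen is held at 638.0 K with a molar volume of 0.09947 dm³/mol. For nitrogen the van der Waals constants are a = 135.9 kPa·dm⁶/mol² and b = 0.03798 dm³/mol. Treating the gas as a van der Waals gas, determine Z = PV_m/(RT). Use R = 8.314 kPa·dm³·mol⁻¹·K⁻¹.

Z ≈ 1.360

P = RT/(V_m − b) − a/V_m² = (8.314)(638.0)/(0.09947 − 0.03798) − 135.9/(0.09947)²
  = 5304.3/0.061490 − 13735 = 86263 − 13735 = 72528 kPa
Z = PV_m/(RT) = (72528)(0.09947)/((8.314)(638.0)) = 7214.4/5304.3 = 1.360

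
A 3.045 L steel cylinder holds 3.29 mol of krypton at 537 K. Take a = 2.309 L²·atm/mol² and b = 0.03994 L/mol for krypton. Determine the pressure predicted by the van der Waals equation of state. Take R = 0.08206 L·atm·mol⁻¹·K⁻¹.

P ≈ 47.06 atm

P = nRT/(V − nb) − a n²/V²
nRT/(V − nb) = (3.29)(0.08206)(537)/(3.045 − 3.29×0.03994) = 144.98/2.9136 = 49.760 atm
a n²/V² = (2.309)(3.29)²/(3.045)² = 2.6955 atm
P = 49.760 − 2.6955 = 47.06 atm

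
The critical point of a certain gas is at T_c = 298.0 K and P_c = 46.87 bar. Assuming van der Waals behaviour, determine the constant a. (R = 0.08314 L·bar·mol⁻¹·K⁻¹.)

a ≈ 5.525 L²·bar/mol²

From T_c = 8a/(27Rb) and P_c = a/(27b²): a = 27 R² T_c²/(64 P_c).
a = 27×(0.08314)²×(298.0)²/(64×46.87) = 16574/2999.7 = 5.525 L²·bar/mol²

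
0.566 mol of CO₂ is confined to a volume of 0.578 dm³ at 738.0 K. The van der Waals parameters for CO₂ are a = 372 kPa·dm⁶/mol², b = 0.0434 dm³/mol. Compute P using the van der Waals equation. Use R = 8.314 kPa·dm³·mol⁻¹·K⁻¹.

P = nRT/(V − nb) − a n²/V²
nRT/(V − nb) = (0.566)(8.314)(738.0)/(0.578 − 0.566×0.0434) = 3472.8/0.55344 = 6274.9 kPa
a n²/V² = (372)(0.566)²/(0.578)² = 356.71 kPa
P = 6274.9 − 356.71 = 5918 kPa

P ≈ 5918 kPa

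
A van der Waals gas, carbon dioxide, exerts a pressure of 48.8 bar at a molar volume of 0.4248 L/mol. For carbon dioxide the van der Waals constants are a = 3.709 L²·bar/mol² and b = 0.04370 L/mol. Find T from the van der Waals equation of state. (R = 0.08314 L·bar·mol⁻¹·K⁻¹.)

T ≈ 317.9 K

T = (P + a/V_m²)(V_m − b)/R
P + a/V_m² = 48.8 + 3.709/(0.4248)² = 69.354 bar
V_m − b = 0.4248 − 0.04370 = 0.38110 L/mol
T = (69.354)(0.38110)/0.08314 = 317.9 K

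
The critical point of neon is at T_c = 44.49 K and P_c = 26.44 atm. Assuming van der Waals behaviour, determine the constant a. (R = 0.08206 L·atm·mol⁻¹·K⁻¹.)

a ≈ 0.2127 L²·atm/mol²

From T_c = 8a/(27Rb) and P_c = a/(27b²): a = 27 R² T_c²/(64 P_c).
a = 27×(0.08206)²×(44.49)²/(64×26.44) = 359.87/1692.2 = 0.2127 L²·atm/mol²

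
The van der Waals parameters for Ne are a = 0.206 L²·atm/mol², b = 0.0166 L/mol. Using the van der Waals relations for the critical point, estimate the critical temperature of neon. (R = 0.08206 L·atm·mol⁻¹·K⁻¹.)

For a van der Waals gas, T_c = 8a/(27Rb).
T_c = 8×0.206/(27×0.08206×0.0166) = 1.6480/0.036779 = 44.81 K

T_c ≈ 44.81 K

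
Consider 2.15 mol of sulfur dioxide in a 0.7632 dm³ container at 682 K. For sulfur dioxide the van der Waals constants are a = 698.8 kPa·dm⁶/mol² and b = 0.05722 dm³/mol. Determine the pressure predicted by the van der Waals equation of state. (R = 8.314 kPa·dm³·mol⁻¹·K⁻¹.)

P = nRT/(V − nb) − a n²/V²
nRT/(V − nb) = (2.15)(8.314)(682)/(0.7632 − 2.15×0.05722) = 12191/0.64018 = 19043 kPa
a n²/V² = (698.8)(2.15)²/(0.7632)² = 5545.7 kPa
P = 19043 − 5545.7 = 13497 kPa

P ≈ 13497 kPa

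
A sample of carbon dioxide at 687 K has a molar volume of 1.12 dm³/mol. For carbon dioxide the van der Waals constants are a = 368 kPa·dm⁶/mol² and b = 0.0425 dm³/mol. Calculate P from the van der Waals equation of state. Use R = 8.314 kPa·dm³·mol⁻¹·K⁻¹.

P ≈ 5008 kPa

P = RT/(V_m − b) − a/V_m²
RT/(V_m − b) = (8.314)(687)/(1.12 − 0.0425) = 5711.7/1.0775 = 5300.9 kPa
a/V_m² = 368/(1.12)² = 293.37 kPa
P = 5300.9 − 293.37 = 5008 kPa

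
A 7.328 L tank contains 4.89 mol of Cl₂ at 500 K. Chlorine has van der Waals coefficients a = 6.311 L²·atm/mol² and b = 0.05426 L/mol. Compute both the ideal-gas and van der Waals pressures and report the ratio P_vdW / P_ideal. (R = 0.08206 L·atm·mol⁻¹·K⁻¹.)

P_vdW / P_ideal ≈ 0.9349

Ideal: P_ideal = nRT/V = (4.89)(0.08206)(500)/7.328 = 27.3795 atm
vdW: P = nRT/(V − nb) − a n²/V² = 200.637/7.06267 − 150.909/53.6996 = 28.4081 − 2.81024 = 25.5979 atm
Ratio = 25.5979/27.3795 = 0.9349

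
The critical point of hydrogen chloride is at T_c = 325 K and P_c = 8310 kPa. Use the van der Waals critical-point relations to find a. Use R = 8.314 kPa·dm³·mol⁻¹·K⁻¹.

From T_c = 8a/(27Rb) and P_c = a/(27b²): a = 27 R² T_c²/(64 P_c).
a = 27×(8.314)²×(325)²/(64×8310) = 197129003/531840 = 370.7 kPa·dm⁶/mol²

a ≈ 370.7 kPa·dm⁶/mol²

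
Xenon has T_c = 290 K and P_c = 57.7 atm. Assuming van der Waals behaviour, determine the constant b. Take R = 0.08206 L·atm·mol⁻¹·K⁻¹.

From T_c = 8a/(27Rb) and P_c = a/(27b²): b = R T_c/(8 P_c).
b = (0.08206)(290)/(8×57.7) = 23.797/461.60 = 0.05155 L/mol

b ≈ 0.05155 L/mol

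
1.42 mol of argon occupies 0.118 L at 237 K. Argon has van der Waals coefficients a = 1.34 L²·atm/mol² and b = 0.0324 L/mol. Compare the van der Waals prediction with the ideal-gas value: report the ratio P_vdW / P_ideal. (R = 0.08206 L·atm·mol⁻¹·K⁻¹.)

P_vdW / P_ideal ≈ 0.8099

Ideal: P_ideal = nRT/V = (1.42)(0.08206)(237)/0.118 = 234.038 atm
vdW: P = nRT/(V − nb) − a n²/V² = 27.6165/0.0719920 − 2.70198/0.0139240 = 383.605 − 194.052 = 189.553 atm
Ratio = 189.553/234.038 = 0.8099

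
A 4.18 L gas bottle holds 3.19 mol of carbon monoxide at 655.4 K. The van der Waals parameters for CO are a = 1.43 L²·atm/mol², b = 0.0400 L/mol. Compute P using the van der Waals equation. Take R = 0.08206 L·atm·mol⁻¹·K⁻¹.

P = nRT/(V − nb) − a n²/V²
nRT/(V − nb) = (3.19)(0.08206)(655.4)/(4.18 − 3.19×0.0400) = 171.56/4.0524 = 42.335 atm
a n²/V² = (1.43)(3.19)²/(4.18)² = 0.83285 atm
P = 42.335 − 0.83285 = 41.50 atm

P ≈ 41.50 atm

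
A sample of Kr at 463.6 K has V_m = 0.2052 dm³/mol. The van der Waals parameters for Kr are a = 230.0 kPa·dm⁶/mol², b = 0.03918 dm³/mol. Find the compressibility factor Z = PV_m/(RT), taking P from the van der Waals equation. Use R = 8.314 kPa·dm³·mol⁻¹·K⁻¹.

P = RT/(V_m − b) − a/V_m² = (8.314)(463.6)/(0.2052 − 0.03918) − 230.0/(0.2052)²
  = 3854.4/0.16602 − 5462.3 = 23216 − 5462.3 = 17754 kPa
Z = PV_m/(RT) = (17754)(0.2052)/((8.314)(463.6)) = 3643.1/3854.4 = 0.9452

Z ≈ 0.9452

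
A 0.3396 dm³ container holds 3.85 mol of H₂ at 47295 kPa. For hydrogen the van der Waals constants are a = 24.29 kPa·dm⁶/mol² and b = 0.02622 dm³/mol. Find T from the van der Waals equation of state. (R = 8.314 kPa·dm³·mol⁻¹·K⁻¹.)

T ≈ 375.9 K

T = (P + a n²/V²)(V − nb)/(nR)
P + a n²/V² = 47295 + (24.29)(3.85)²/(0.3396)² = 50417 kPa
V − nb = 0.3396 − (3.85)(0.02622) = 0.23865 dm³
T = (50417)(0.23865)/((3.85)(8.314)) = 375.9 K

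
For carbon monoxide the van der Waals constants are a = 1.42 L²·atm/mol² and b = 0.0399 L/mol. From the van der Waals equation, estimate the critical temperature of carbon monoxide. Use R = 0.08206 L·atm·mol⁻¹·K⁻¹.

T_c ≈ 128.5 K

For a van der Waals gas, T_c = 8a/(27Rb).
T_c = 8×1.42/(27×0.08206×0.0399) = 11.360/0.088403 = 128.5 K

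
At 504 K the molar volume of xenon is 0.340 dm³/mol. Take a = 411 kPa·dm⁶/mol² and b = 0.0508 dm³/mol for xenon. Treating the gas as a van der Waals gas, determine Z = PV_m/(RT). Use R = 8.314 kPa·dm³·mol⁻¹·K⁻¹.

Z ≈ 0.8872

P = RT/(V_m − b) − a/V_m² = (8.314)(504)/(0.340 − 0.0508) − 411/(0.340)²
  = 4190.3/0.28920 − 3555.4 = 14489 − 3555.4 = 10934 kPa
Z = PV_m/(RT) = (10934)(0.340)/((8.314)(504)) = 3717.6/4190.3 = 0.8872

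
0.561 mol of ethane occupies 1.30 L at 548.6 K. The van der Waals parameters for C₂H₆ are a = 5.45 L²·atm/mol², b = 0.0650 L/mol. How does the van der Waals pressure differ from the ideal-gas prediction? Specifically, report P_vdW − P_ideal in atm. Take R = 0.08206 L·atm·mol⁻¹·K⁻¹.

ΔP ≈ -0.454 atm

Ideal: P_ideal = nRT/V = (0.561)(0.08206)(548.6)/1.30 = 19.4270 atm
vdW: P = nRT/(V − nb) − a n²/V² = 25.2552/1.26354 − 1.71523/1.69000 = 19.9877 − 1.01493 = 18.9728 atm
ΔP = 18.9728 − 19.4270 = -0.454 atm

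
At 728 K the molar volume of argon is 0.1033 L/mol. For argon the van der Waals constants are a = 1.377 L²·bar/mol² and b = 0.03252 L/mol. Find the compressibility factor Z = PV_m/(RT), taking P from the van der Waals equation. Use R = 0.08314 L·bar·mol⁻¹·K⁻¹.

Z ≈ 1.239

P = RT/(V_m − b) − a/V_m² = (0.08314)(728)/(0.1033 − 0.03252) − 1.377/(0.1033)²
  = 60.526/0.070780 − 129.04 = 855.13 − 129.04 = 726.09 bar
Z = PV_m/(RT) = (726.09)(0.1033)/((0.08314)(728)) = 75.005/60.526 = 1.239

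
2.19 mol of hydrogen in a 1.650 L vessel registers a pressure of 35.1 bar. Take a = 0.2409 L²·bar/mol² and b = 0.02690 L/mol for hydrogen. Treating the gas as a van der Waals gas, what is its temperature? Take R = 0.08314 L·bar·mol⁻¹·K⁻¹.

T ≈ 310.4 K

T = (P + a n²/V²)(V − nb)/(nR)
P + a n²/V² = 35.1 + (0.2409)(2.19)²/(1.650)² = 35.524 bar
V − nb = 1.650 − (2.19)(0.02690) = 1.5911 L
T = (35.524)(1.5911)/((2.19)(0.08314)) = 310.4 K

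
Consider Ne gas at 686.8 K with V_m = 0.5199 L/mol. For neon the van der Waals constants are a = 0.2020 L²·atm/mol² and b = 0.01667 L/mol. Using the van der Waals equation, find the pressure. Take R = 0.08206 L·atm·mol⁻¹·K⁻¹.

P ≈ 111.2 atm

P = RT/(V_m − b) − a/V_m²
RT/(V_m − b) = (0.08206)(686.8)/(0.5199 − 0.01667) = 56.359/0.50323 = 111.99 atm
a/V_m² = 0.2020/(0.5199)² = 0.74733 atm
P = 111.99 − 0.74733 = 111.2 atm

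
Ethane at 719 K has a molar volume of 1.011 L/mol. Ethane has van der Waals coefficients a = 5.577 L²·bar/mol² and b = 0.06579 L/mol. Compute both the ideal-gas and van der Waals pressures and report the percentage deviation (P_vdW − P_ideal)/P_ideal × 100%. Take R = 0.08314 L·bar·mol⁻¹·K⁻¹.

-2.27 %

Ideal: P_ideal = RT/V_m = (0.08314)(719)/1.011 = 59.1273 bar
vdW: P = RT/(V_m − b) − a/V_m² = 59.7777/0.945210 − 5.577/1.02212 = 63.2428 − 5.45631 = 57.7865 bar
% deviation = (57.7865 − 59.1273)/59.1273 × 100% = -2.27%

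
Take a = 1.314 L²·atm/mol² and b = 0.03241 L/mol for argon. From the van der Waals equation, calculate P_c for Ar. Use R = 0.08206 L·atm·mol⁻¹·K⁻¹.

For a van der Waals gas, P_c = a/(27b²).
P_c = 1.314/(27×(0.03241)²) = 1.314/0.028361 = 46.33 atm

P_c ≈ 46.33 atm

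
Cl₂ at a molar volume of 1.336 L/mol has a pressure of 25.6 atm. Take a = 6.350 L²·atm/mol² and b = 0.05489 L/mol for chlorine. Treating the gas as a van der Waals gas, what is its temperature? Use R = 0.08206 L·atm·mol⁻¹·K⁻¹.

T ≈ 455.2 K

T = (P + a/V_m²)(V_m − b)/R
P + a/V_m² = 25.6 + 6.350/(1.336)² = 29.158 atm
V_m − b = 1.336 − 0.05489 = 1.2811 L/mol
T = (29.158)(1.2811)/0.08206 = 455.2 K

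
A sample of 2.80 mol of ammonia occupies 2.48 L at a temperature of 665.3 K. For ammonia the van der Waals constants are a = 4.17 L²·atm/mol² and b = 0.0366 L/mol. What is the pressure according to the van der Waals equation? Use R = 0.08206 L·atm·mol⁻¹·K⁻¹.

P = nRT/(V − nb) − a n²/V²
nRT/(V − nb) = (2.80)(0.08206)(665.3)/(2.48 − 2.80×0.0366) = 152.86/2.3775 = 64.294 atm
a n²/V² = (4.17)(2.80)²/(2.48)² = 5.3156 atm
P = 64.294 − 5.3156 = 58.98 atm

P ≈ 58.98 atm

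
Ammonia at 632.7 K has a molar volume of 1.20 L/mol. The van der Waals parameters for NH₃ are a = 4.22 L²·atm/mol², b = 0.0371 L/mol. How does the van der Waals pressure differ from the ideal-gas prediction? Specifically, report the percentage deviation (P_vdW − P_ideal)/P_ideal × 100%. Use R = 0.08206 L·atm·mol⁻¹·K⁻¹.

-3.58 %

Ideal: P_ideal = RT/V_m = (0.08206)(632.7)/1.20 = 43.2661 atm
vdW: P = RT/(V_m − b) − a/V_m² = 51.9194/1.16290 − 4.22/1.44000 = 44.6465 − 2.93056 = 41.7159 atm
% deviation = (41.7159 − 43.2661)/43.2661 × 100% = -3.58%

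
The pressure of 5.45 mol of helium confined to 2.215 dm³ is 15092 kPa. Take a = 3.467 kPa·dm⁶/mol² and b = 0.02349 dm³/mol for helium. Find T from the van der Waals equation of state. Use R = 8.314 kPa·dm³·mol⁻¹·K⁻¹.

T = (P + a n²/V²)(V − nb)/(nR)
P + a n²/V² = 15092 + (3.467)(5.45)²/(2.215)² = 15113 kPa
V − nb = 2.215 − (5.45)(0.02349) = 2.0870 dm³
T = (15113)(2.0870)/((5.45)(8.314)) = 696.1 K

T ≈ 696.1 K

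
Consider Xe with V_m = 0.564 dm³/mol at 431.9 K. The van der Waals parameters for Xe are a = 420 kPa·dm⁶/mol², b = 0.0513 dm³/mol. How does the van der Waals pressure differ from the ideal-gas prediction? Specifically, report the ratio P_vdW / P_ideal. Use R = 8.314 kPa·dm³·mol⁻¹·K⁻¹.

P_vdW / P_ideal ≈ 0.8927

Ideal: P_ideal = RT/V_m = (8.314)(431.9)/0.564 = 6366.70 kPa
vdW: P = RT/(V_m − b) − a/V_m² = 3590.82/0.512700 − 420/0.318096 = 7003.74 − 1320.36 = 5683.38 kPa
Ratio = 5683.38/6366.70 = 0.8927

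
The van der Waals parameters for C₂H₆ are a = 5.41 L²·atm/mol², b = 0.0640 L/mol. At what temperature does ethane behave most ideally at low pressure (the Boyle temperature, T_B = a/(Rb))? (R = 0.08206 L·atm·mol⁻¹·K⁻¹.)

For a van der Waals gas the second virial coefficient B₂ = b − a/(RT) vanishes at T_B = a/(Rb).
T_B = 5.41/(0.08206×0.0640) = 5.41/0.0052518 = 1030 K

T_B ≈ 1030 K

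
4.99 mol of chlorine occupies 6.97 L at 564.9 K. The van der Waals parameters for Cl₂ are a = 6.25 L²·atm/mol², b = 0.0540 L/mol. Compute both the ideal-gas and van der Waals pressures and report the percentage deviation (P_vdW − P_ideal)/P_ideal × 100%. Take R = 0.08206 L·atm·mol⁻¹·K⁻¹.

Ideal: P_ideal = nRT/V = (4.99)(0.08206)(564.9)/6.97 = 33.1872 atm
vdW: P = nRT/(V − nb) − a n²/V² = 231.315/6.70054 − 155.626/48.5809 = 34.5218 − 3.20344 = 31.3184 atm
% deviation = (31.3184 − 33.1872)/33.1872 × 100% = -5.63%

-5.63 %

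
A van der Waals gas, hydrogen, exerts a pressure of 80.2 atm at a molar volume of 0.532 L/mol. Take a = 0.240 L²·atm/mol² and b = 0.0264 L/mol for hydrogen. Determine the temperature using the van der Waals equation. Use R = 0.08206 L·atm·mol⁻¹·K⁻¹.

T ≈ 499.4 K

T = (P + a/V_m²)(V_m − b)/R
P + a/V_m² = 80.2 + 0.240/(0.532)² = 81.048 atm
V_m − b = 0.532 − 0.0264 = 0.50560 L/mol
T = (81.048)(0.50560)/0.08206 = 499.4 K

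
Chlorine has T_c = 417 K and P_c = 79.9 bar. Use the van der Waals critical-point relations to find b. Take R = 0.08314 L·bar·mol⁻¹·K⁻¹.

b ≈ 0.05424 L/mol

From T_c = 8a/(27Rb) and P_c = a/(27b²): b = R T_c/(8 P_c).
b = (0.08314)(417)/(8×79.9) = 34.669/639.20 = 0.05424 L/mol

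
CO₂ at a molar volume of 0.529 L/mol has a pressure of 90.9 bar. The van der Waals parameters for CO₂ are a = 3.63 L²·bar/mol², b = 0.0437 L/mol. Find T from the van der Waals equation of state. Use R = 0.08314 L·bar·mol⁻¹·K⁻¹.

T ≈ 606.3 K

T = (P + a/V_m²)(V_m − b)/R
P + a/V_m² = 90.9 + 3.63/(0.529)² = 103.87 bar
V_m − b = 0.529 − 0.0437 = 0.48530 L/mol
T = (103.87)(0.48530)/0.08314 = 606.3 K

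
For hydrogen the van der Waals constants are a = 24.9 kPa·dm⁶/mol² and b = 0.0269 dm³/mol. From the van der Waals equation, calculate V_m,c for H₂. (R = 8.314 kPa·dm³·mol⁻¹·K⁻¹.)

For a van der Waals gas, V_m,c = 3b.
V_m,c = 3×0.0269 = 0.08070 dm³/mol

V_m,c ≈ 0.08070 dm³/mol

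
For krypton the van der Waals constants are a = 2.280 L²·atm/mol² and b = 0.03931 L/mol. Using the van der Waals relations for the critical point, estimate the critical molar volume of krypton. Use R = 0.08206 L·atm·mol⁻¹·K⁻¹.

V_m,c ≈ 0.1179 L/mol

For a van der Waals gas, V_m,c = 3b.
V_m,c = 3×0.03931 = 0.1179 L/mol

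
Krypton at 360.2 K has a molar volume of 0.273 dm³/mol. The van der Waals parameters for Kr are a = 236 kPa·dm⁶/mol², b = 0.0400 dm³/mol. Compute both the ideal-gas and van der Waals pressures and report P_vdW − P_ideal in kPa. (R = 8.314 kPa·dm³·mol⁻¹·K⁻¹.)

Ideal: P_ideal = RT/V_m = (8.314)(360.2)/0.273 = 10969.6 kPa
vdW: P = RT/(V_m − b) − a/V_m² = 2994.70/0.233000 − 236/0.0745290 = 12852.8 − 3166.55 = 9686.3 kPa
ΔP = 9686.3 − 10969.6 = -1283 kPa

ΔP ≈ -1283 kPa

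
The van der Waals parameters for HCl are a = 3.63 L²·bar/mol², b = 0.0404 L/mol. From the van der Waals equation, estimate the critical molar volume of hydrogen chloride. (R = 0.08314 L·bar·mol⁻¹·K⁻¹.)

For a van der Waals gas, V_m,c = 3b.
V_m,c = 3×0.0404 = 0.1212 L/mol

V_m,c ≈ 0.1212 L/mol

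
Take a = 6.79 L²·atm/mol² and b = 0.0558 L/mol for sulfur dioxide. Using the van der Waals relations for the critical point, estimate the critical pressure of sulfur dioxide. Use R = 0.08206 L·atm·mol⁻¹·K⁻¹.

For a van der Waals gas, P_c = a/(27b²).
P_c = 6.79/(27×(0.0558)²) = 6.79/0.084068 = 80.77 atm

P_c ≈ 80.77 atm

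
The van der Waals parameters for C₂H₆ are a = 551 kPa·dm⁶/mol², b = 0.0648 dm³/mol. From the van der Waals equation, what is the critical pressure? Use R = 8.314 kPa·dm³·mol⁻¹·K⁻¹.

P_c ≈ 4860 kPa

For a van der Waals gas, P_c = a/(27b²).
P_c = 551/(27×(0.0648)²) = 551/0.11337 = 4860 kPa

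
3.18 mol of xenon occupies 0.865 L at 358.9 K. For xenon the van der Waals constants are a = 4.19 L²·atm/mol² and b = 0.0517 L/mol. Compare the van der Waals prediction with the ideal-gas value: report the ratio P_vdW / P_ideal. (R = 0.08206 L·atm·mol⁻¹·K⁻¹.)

P_vdW / P_ideal ≈ 0.7116

Ideal: P_ideal = nRT/V = (3.18)(0.08206)(358.9)/0.865 = 108.272 atm
vdW: P = nRT/(V − nb) − a n²/V² = 93.6552/0.700594 − 42.3710/0.748225 = 133.680 − 56.6287 = 77.051 atm
Ratio = 77.051/108.272 = 0.7116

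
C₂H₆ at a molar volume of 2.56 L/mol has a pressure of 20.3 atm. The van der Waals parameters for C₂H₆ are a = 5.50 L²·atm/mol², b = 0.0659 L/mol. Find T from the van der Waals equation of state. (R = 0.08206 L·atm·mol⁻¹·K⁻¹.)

T = (P + a/V_m²)(V_m − b)/R
P + a/V_m² = 20.3 + 5.50/(2.56)² = 21.139 atm
V_m − b = 2.56 − 0.0659 = 2.4941 L/mol
T = (21.139)(2.4941)/0.08206 = 642.5 K

T ≈ 642.5 K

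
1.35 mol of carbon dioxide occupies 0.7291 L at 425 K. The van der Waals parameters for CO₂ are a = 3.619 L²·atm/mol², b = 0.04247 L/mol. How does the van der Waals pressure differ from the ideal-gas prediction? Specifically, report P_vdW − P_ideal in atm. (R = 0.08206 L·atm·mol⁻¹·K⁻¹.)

ΔP ≈ -6.896 atm

Ideal: P_ideal = nRT/V = (1.35)(0.08206)(425)/0.7291 = 64.5754 atm
vdW: P = nRT/(V − nb) − a n²/V² = 47.0819/0.671766 − 6.59563/0.531587 = 70.0868 − 12.4074 = 57.6794 atm
ΔP = 57.6794 − 64.5754 = -6.896 atm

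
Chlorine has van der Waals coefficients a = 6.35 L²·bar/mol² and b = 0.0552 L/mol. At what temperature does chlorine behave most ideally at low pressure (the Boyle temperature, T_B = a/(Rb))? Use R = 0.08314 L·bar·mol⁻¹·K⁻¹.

For a van der Waals gas the second virial coefficient B₂ = b − a/(RT) vanishes at T_B = a/(Rb).
T_B = 6.35/(0.08314×0.0552) = 6.35/0.0045893 = 1384 K

T_B ≈ 1384 K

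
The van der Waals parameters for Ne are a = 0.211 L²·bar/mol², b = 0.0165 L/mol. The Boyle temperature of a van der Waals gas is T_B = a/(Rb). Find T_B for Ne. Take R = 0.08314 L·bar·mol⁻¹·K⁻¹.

T_B ≈ 153.8 K

For a van der Waals gas the second virial coefficient B₂ = b − a/(RT) vanishes at T_B = a/(Rb).
T_B = 0.211/(0.08314×0.0165) = 0.211/0.0013718 = 153.8 K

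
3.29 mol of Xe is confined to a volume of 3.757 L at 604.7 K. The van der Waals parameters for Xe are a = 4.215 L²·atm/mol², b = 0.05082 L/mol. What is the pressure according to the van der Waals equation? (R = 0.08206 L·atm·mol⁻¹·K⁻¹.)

P = nRT/(V − nb) − a n²/V²
nRT/(V − nb) = (3.29)(0.08206)(604.7)/(3.757 − 3.29×0.05082) = 163.26/3.5898 = 45.479 atm
a n²/V² = (4.215)(3.29)²/(3.757)² = 3.2323 atm
P = 45.479 − 3.2323 = 42.25 atm

P ≈ 42.25 atm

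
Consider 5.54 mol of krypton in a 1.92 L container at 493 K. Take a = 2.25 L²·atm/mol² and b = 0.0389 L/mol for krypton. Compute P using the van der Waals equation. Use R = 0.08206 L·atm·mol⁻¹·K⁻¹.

P ≈ 112.8 atm

P = nRT/(V − nb) − a n²/V²
nRT/(V − nb) = (5.54)(0.08206)(493)/(1.92 − 5.54×0.0389) = 224.12/1.7045 = 131.49 atm
a n²/V² = (2.25)(5.54)²/(1.92)² = 18.733 atm
P = 131.49 − 18.733 = 112.8 atm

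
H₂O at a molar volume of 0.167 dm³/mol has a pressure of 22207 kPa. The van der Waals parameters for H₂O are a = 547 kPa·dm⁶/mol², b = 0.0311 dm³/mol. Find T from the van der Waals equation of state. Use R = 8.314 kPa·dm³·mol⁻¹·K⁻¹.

T ≈ 683.6 K

T = (P + a/V_m²)(V_m − b)/R
P + a/V_m² = 22207 + 547/(0.167)² = 41820 kPa
V_m − b = 0.167 − 0.0311 = 0.13590 dm³/mol
T = (41820)(0.13590)/8.314 = 683.6 K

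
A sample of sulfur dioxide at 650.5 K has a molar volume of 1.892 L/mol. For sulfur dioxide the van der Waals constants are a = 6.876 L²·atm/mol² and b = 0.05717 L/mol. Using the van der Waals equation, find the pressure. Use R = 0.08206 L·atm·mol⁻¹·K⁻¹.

P = RT/(V_m − b) − a/V_m²
RT/(V_m − b) = (0.08206)(650.5)/(1.892 − 0.05717) = 53.380/1.8348 = 29.093 atm
a/V_m² = 6.876/(1.892)² = 1.9209 atm
P = 29.093 − 1.9209 = 27.17 atm

P ≈ 27.17 atm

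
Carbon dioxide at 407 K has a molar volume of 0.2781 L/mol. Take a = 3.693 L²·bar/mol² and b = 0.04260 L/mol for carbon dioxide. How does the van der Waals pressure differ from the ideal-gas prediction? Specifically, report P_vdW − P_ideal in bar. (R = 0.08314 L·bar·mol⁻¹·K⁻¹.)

ΔP ≈ -25.74 bar

Ideal: P_ideal = RT/V_m = (0.08314)(407)/0.2781 = 121.676 bar
vdW: P = RT/(V_m − b) − a/V_m² = 33.8380/0.235500 − 3.693/0.0773396 = 143.686 − 47.7504 = 95.936 bar
ΔP = 95.936 − 121.676 = -25.74 bar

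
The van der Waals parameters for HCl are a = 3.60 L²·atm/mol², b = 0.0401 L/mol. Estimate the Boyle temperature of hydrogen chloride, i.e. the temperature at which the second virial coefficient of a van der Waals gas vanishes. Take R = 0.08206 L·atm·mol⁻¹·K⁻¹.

T_B ≈ 1094 K

For a van der Waals gas the second virial coefficient B₂ = b − a/(RT) vanishes at T_B = a/(Rb).
T_B = 3.60/(0.08206×0.0401) = 3.60/0.0032906 = 1094 K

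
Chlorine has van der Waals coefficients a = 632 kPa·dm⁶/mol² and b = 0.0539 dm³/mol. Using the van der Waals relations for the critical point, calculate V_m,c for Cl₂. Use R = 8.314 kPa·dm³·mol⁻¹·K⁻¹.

V_m,c ≈ 0.1617 dm³/mol

For a van der Waals gas, V_m,c = 3b.
V_m,c = 3×0.0539 = 0.1617 dm³/mol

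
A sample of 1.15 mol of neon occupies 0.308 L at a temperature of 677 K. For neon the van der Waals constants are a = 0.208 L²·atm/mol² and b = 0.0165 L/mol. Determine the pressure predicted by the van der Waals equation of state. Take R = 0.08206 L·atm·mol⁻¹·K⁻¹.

P = nRT/(V − nb) − a n²/V²
nRT/(V − nb) = (1.15)(0.08206)(677)/(0.308 − 1.15×0.0165) = 63.888/0.28903 = 221.04 atm
a n²/V² = (0.208)(1.15)²/(0.308)² = 2.8997 atm
P = 221.04 − 2.8997 = 218.1 atm

P ≈ 218.1 atm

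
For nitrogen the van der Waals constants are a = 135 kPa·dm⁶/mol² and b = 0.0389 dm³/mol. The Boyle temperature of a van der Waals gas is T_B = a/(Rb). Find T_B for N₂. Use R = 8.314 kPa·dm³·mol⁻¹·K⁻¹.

T_B ≈ 417.4 K

For a van der Waals gas the second virial coefficient B₂ = b − a/(RT) vanishes at T_B = a/(Rb).
T_B = 135/(8.314×0.0389) = 135/0.32341 = 417.4 K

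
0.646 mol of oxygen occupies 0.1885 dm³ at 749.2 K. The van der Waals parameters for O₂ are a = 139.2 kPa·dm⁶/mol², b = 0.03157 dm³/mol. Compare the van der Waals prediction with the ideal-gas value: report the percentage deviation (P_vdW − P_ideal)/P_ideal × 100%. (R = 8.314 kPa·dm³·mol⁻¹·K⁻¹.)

Ideal: P_ideal = nRT/V = (0.646)(8.314)(749.2)/0.1885 = 21346.6 kPa
vdW: P = nRT/(V − nb) − a n²/V² = 4023.84/0.168106 − 58.0904/0.0355323 = 23936.3 − 1634.86 = 22301.4 kPa
% deviation = (22301.4 − 21346.6)/21346.6 × 100% = 4.47%

4.47 %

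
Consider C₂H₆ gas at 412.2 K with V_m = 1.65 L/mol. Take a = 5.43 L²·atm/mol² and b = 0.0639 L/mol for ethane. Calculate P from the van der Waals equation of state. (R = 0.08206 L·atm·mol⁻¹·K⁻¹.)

P ≈ 19.33 atm

P = RT/(V_m − b) − a/V_m²
RT/(V_m − b) = (0.08206)(412.2)/(1.65 − 0.0639) = 33.825/1.5861 = 21.326 atm
a/V_m² = 5.43/(1.65)² = 1.9945 atm
P = 21.326 − 1.9945 = 19.33 atm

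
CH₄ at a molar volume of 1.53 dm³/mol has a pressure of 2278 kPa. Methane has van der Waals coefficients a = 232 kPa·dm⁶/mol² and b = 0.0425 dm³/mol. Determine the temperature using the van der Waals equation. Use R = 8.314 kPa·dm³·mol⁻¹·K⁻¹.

T ≈ 425.3 K

T = (P + a/V_m²)(V_m − b)/R
P + a/V_m² = 2278 + 232/(1.53)² = 2377.1 kPa
V_m − b = 1.53 − 0.0425 = 1.4875 dm³/mol
T = (2377.1)(1.4875)/8.314 = 425.3 K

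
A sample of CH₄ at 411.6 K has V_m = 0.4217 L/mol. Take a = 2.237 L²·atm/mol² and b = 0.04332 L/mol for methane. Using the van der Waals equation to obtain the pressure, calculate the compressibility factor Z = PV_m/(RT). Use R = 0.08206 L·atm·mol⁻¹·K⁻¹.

P = RT/(V_m − b) − a/V_m² = (0.08206)(411.6)/(0.4217 − 0.04332) − 2.237/(0.4217)²
  = 33.776/0.37838 − 12.579 = 89.265 − 12.579 = 76.686 atm
Z = PV_m/(RT) = (76.686)(0.4217)/((0.08206)(411.6)) = 32.338/33.776 = 0.9574

Z ≈ 0.9574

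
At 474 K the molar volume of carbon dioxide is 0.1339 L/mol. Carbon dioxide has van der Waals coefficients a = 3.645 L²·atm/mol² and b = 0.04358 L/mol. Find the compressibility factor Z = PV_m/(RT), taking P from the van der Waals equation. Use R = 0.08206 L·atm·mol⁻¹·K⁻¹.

P = RT/(V_m − b) − a/V_m² = (0.08206)(474)/(0.1339 − 0.04358) − 3.645/(0.1339)²
  = 38.896/0.090320 − 203.30 = 430.65 − 203.30 = 227.35 atm
Z = PV_m/(RT) = (227.35)(0.1339)/((0.08206)(474)) = 30.442/38.896 = 0.7827

Z ≈ 0.7827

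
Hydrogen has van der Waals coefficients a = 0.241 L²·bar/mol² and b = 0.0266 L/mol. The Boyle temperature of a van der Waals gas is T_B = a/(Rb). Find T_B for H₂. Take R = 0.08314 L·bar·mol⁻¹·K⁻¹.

T_B ≈ 109.0 K

For a van der Waals gas the second virial coefficient B₂ = b − a/(RT) vanishes at T_B = a/(Rb).
T_B = 0.241/(0.08314×0.0266) = 0.241/0.0022115 = 109.0 K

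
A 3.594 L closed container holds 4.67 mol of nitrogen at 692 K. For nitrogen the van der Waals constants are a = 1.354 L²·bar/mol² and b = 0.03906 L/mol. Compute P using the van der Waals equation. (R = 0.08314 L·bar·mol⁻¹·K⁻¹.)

P = nRT/(V − nb) − a n²/V²
nRT/(V − nb) = (4.67)(0.08314)(692)/(3.594 − 4.67×0.03906) = 268.68/3.4116 = 78.755 bar
a n²/V² = (1.354)(4.67)²/(3.594)² = 2.2861 bar
P = 78.755 − 2.2861 = 76.47 bar

P ≈ 76.47 bar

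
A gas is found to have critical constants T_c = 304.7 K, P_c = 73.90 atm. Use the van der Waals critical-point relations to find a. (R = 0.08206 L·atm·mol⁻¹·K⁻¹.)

From T_c = 8a/(27Rb) and P_c = a/(27b²): a = 27 R² T_c²/(64 P_c).
a = 27×(0.08206)²×(304.7)²/(64×73.90) = 16880/4729.6 = 3.569 L²·atm/mol²

a ≈ 3.569 L²·atm/mol²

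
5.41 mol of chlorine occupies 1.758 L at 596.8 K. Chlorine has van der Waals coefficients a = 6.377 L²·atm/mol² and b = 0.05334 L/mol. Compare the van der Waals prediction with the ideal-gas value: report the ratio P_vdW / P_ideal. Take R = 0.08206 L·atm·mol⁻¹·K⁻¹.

Ideal: P_ideal = nRT/V = (5.41)(0.08206)(596.8)/1.758 = 150.709 atm
vdW: P = nRT/(V − nb) − a n²/V² = 264.946/1.46943 − 186.643/3.09056 = 180.305 − 60.3913 = 119.914 atm
Ratio = 119.914/150.709 = 0.7957

P_vdW / P_ideal ≈ 0.7957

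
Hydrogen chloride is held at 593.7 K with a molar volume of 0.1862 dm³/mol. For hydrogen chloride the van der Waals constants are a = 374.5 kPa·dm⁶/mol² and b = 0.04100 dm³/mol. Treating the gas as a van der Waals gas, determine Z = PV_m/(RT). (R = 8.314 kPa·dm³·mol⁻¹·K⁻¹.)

Z ≈ 0.8749

P = RT/(V_m − b) − a/V_m² = (8.314)(593.7)/(0.1862 − 0.04100) − 374.5/(0.1862)²
  = 4936.0/0.14520 − 10802 = 33994 − 10802 = 23192 kPa
Z = PV_m/(RT) = (23192)(0.1862)/((8.314)(593.7)) = 4318.4/4936.0 = 0.8749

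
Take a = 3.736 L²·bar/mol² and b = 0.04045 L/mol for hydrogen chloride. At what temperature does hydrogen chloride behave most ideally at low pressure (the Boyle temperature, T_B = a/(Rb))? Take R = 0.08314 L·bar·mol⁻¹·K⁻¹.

T_B ≈ 1111 K

For a van der Waals gas the second virial coefficient B₂ = b − a/(RT) vanishes at T_B = a/(Rb).
T_B = 3.736/(0.08314×0.04045) = 3.736/0.0033630 = 1111 K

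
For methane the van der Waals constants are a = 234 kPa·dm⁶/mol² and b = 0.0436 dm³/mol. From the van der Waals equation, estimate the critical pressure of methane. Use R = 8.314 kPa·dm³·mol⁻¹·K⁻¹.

For a van der Waals gas, P_c = a/(27b²).
P_c = 234/(27×(0.0436)²) = 234/0.051326 = 4559 kPa

P_c ≈ 4559 kPa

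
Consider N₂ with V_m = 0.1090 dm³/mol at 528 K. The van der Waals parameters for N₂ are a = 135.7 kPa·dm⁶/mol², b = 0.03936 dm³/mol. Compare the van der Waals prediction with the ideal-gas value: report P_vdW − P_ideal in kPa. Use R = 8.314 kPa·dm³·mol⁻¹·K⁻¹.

Ideal: P_ideal = RT/V_m = (8.314)(528)/0.1090 = 40273.3 kPa
vdW: P = RT/(V_m − b) − a/V_m² = 4389.79/0.0696400 − 135.7/0.0118810 = 63035.5 − 11421.6 = 51613.9 kPa
ΔP = 51613.9 − 40273.3 = 11341 kPa

ΔP ≈ 11341 kPa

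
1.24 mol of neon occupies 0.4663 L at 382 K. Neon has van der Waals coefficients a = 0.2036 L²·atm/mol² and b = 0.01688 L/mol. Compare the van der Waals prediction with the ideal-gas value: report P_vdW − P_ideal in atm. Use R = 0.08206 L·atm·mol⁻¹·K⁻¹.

Ideal: P_ideal = nRT/V = (1.24)(0.08206)(382)/0.4663 = 83.3587 atm
vdW: P = nRT/(V − nb) − a n²/V² = 38.8702/0.445369 − 0.313055/0.217436 = 87.2764 − 1.43976 = 85.8366 atm
ΔP = 85.8366 − 83.3587 = 2.478 atm

ΔP ≈ 2.478 atm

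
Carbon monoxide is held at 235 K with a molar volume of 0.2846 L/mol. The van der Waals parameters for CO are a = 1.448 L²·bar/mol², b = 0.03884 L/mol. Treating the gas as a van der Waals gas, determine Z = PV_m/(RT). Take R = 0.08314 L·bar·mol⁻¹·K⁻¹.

Z ≈ 0.8976

P = RT/(V_m − b) − a/V_m² = (0.08314)(235)/(0.2846 − 0.03884) − 1.448/(0.2846)²
  = 19.538/0.24576 − 17.877 = 79.500 − 17.877 = 61.623 bar
Z = PV_m/(RT) = (61.623)(0.2846)/((0.08314)(235)) = 17.538/19.538 = 0.8976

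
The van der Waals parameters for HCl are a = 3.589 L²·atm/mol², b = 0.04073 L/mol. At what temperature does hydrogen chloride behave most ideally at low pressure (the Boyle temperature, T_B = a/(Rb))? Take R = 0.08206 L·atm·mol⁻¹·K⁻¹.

For a van der Waals gas the second virial coefficient B₂ = b − a/(RT) vanishes at T_B = a/(Rb).
T_B = 3.589/(0.08206×0.04073) = 3.589/0.0033423 = 1074 K

T_B ≈ 1074 K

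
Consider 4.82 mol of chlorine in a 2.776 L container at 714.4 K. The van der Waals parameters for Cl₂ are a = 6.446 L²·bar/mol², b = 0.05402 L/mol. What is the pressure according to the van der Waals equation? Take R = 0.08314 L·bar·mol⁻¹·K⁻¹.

P = nRT/(V − nb) − a n²/V²
nRT/(V − nb) = (4.82)(0.08314)(714.4)/(2.776 − 4.82×0.05402) = 286.28/2.5156 = 113.80 bar
a n²/V² = (6.446)(4.82)²/(2.776)² = 19.433 bar
P = 113.80 − 19.433 = 94.37 bar

P ≈ 94.37 bar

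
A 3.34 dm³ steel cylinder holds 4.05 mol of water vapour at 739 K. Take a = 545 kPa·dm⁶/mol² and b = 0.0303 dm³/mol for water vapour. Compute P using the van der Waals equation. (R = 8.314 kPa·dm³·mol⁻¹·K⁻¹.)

P = nRT/(V − nb) − a n²/V²
nRT/(V − nb) = (4.05)(8.314)(739)/(3.34 − 4.05×0.0303) = 24883/3.2173 = 7734.1 kPa
a n²/V² = (545)(4.05)²/(3.34)² = 801.33 kPa
P = 7734.1 − 801.33 = 6933 kPa

P ≈ 6933 kPa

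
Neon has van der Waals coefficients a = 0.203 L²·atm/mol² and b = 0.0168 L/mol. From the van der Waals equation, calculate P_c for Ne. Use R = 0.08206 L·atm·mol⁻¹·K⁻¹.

P_c ≈ 26.64 atm

For a van der Waals gas, P_c = a/(27b²).
P_c = 0.203/(27×(0.0168)²) = 0.203/0.0076205 = 26.64 atm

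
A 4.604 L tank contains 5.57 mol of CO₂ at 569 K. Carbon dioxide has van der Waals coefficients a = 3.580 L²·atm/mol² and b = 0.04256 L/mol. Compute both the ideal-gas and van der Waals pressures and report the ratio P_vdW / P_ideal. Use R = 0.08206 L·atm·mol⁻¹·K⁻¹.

Ideal: P_ideal = nRT/V = (5.57)(0.08206)(569)/4.604 = 56.4890 atm
vdW: P = nRT/(V − nb) − a n²/V² = 260.075/4.36694 − 111.069/21.1968 = 59.5554 − 5.23989 = 54.3155 atm
Ratio = 54.3155/56.4890 = 0.9615

P_vdW / P_ideal ≈ 0.9615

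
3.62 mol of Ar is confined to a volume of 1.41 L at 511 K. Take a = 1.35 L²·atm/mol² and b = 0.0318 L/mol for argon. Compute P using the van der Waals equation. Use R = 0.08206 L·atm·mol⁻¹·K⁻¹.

P ≈ 108.3 atm

P = nRT/(V − nb) − a n²/V²
nRT/(V − nb) = (3.62)(0.08206)(511)/(1.41 − 3.62×0.0318) = 151.80/1.2949 = 117.23 atm
a n²/V² = (1.35)(3.62)²/(1.41)² = 8.8984 atm
P = 117.23 − 8.8984 = 108.3 atm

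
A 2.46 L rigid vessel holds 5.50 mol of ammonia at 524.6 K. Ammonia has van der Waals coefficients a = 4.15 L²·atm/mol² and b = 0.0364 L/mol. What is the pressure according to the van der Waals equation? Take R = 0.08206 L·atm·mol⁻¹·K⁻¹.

P ≈ 84.03 atm

P = nRT/(V − nb) − a n²/V²
nRT/(V − nb) = (5.50)(0.08206)(524.6)/(2.46 − 5.50×0.0364) = 236.77/2.2598 = 104.77 atm
a n²/V² = (4.15)(5.50)²/(2.46)² = 20.745 atm
P = 104.77 − 20.745 = 84.03 atm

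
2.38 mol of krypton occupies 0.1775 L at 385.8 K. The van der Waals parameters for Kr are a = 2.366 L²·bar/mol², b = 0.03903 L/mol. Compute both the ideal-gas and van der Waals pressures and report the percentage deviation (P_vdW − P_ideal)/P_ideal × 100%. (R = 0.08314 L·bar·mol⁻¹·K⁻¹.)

Ideal: P_ideal = nRT/V = (2.38)(0.08314)(385.8)/0.1775 = 430.082 bar
vdW: P = nRT/(V − nb) − a n²/V² = 76.3395/0.0846086 − 13.4020/0.0315063 = 902.266 − 425.375 = 476.891 bar
% deviation = (476.891 − 430.082)/430.082 × 100% = 10.88%

10.88 %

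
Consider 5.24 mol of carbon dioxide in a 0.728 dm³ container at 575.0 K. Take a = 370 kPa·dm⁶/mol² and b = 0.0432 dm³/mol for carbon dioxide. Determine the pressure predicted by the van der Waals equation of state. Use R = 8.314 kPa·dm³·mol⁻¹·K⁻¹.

P ≈ 30768 kPa

P = nRT/(V − nb) − a n²/V²
nRT/(V − nb) = (5.24)(8.314)(575.0)/(0.728 − 5.24×0.0432) = 25050/0.50163 = 49937 kPa
a n²/V² = (370)(5.24)²/(0.728)² = 19169 kPa
P = 49937 − 19169 = 30768 kPa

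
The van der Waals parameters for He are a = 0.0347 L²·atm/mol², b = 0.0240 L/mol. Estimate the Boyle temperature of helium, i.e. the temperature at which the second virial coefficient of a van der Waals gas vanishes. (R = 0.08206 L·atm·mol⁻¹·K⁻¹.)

T_B ≈ 17.62 K

For a van der Waals gas the second virial coefficient B₂ = b − a/(RT) vanishes at T_B = a/(Rb).
T_B = 0.0347/(0.08206×0.0240) = 0.0347/0.0019694 = 17.62 K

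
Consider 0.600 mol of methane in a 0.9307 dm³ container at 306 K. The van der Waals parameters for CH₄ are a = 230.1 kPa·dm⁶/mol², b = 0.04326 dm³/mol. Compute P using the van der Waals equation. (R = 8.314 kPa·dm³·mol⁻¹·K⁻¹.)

P ≈ 1592 kPa

P = nRT/(V − nb) − a n²/V²
nRT/(V − nb) = (0.600)(8.314)(306)/(0.9307 − 0.600×0.04326) = 1526.5/0.90474 = 1687.2 kPa
a n²/V² = (230.1)(0.600)²/(0.9307)² = 95.631 kPa
P = 1687.2 − 95.631 = 1592 kPa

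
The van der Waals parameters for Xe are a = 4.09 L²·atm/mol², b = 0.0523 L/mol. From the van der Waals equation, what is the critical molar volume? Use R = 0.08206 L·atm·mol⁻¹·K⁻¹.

V_m,c ≈ 0.1569 L/mol

For a van der Waals gas, V_m,c = 3b.
V_m,c = 3×0.0523 = 0.1569 L/mol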